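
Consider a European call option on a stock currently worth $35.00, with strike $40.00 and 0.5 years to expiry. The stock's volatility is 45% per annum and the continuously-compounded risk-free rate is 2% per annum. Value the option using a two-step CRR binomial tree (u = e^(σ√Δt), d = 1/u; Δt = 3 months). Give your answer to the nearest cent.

$3.05

CRR parameters: u = e^(σ√Δt) = e^(0.45·√0.25) = 1.2523, d = 1/u = 0.7985
Per-period rate: rΔt = 0.02·0.25 = 0.005, so R = e^0.005 = 1.0050
Risk-neutral probability p = (e^0.005 − 0.7985)/(1.2523 − 0.7985) = 0.2065/0.4538 = 0.4550
Terminal stock prices: S_uu = 54.89, S_ud = 35, S_dd = 22.32
Terminal payoffs (S − K): max(14.89, 0) = 14.89, max(-5, 0) = 0, max(-17.68, 0) = 0
Node u (S = 43.83): V_u = e^(−0.005)·[0.4550·14.8909 + 0.5450·0.0000] = 6.7420
Node d (S = 27.95): V_d = e^(−0.005)·[0.4550·0.0000 + 0.5450·0.0000] = 0.0000
Node 0 (S = 35): V_0 = e^(−0.005)·[0.4550·6.7420 + 0.5450·0.0000] = 3.0525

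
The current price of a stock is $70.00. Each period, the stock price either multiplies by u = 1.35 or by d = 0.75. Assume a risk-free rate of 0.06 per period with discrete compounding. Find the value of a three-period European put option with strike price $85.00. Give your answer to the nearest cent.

$14.94

Risk-neutral probability p = (1 + 0.06 − 0.75)/(1.35 − 0.75) = 0.3100/0.6000 = 0.5167
Terminal stock prices: S_uuu = 172.2, S_uud = 95.68, S_udd = 53.16, S_ddd = 29.53
Terminal payoffs (K − S): max(-87.23, 0) = 0, max(-10.68, 0) = 0, max(31.84, 0) = 31.84, max(55.47, 0) = 55.47
Node uu (S = 127.6): V_uu = 1/1.06·[0.5167·0.0000 + 0.4833·0.0000] = 0.0000
Node ud (S = 70.88): V_ud = 1/1.06·[0.5167·0.0000 + 0.4833·31.8438] = 14.5199
Node dd (S = 39.38): V_dd = 1/1.06·[0.5167·31.8438 + 0.4833·55.4688] = 40.8137
Node u (S = 94.5): V_u = 1/1.06·[0.5167·0.0000 + 0.4833·14.5199] = 6.6207
Node d (S = 52.5): V_d = 1/1.06·[0.5167·14.5199 + 0.4833·40.8137] = 25.6873
Node 0 (S = 70): V_0 = 1/1.06·[0.5167·6.6207 + 0.4833·25.6873] = 14.9399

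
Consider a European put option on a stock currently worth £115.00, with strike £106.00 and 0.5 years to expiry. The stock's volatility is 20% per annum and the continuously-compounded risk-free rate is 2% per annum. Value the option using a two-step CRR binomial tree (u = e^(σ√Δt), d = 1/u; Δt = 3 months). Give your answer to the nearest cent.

CRR parameters: u = e^(σ√Δt) = e^(0.2·√0.25) = 1.1052, d = 1/u = 0.9048
Per-period rate: rΔt = 0.02·0.25 = 0.005, so R = e^0.005 = 1.0050
Risk-neutral probability p = (e^0.005 − 0.9048)/(1.1052 − 0.9048) = 0.1002/0.2003 = 0.5000
Terminal stock prices: S_uu = 140.5, S_ud = 115, S_dd = 94.15
Terminal payoffs (K − S): max(-34.46, 0) = 0, max(-9, 0) = 0, max(11.85, 0) = 11.85
Node u (S = 127.1): V_u = e^(−0.005)·[0.5000·0.0000 + 0.5000·0.0000] = 0.0000
Node d (S = 104.1): V_d = e^(−0.005)·[0.5000·0.0000 + 0.5000·11.8460] = 5.8929
Node 0 (S = 115): V_0 = e^(−0.005)·[0.5000·0.0000 + 0.5000·5.8929] = 2.9315

£2.93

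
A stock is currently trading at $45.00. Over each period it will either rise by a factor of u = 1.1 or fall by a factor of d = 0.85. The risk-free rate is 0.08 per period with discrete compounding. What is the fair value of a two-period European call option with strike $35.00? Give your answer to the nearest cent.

Risk-neutral probability p = (1 + 0.08 − 0.85)/(1.1 − 0.85) = 0.2300/0.2500 = 0.9200
Terminal stock prices: S_uu = 54.45, S_ud = 42.08, S_dd = 32.51
Terminal payoffs (S − K): max(19.45, 0) = 19.45, max(7.075, 0) = 7.075, max(-2.488, 0) = 0
Node u (S = 49.5): V_u = 1/1.08·[0.9200·19.4500 + 0.0800·7.0750] = 17.0926
Node d (S = 38.25): V_d = 1/1.08·[0.9200·7.0750 + 0.0800·0.0000] = 6.0269
Node 0 (S = 45): V_0 = 1/1.08·[0.9200·17.0926 + 0.0800·6.0269] = 15.0068

$15.01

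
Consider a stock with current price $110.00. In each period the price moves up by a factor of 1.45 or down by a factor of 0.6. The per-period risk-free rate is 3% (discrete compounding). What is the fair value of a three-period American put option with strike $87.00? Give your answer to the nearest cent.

Risk-neutral probability p = (1 + 0.03 − 0.6)/(1.45 − 0.6) = 0.4300/0.8500 = 0.5059
Terminal stock prices: S_uuu = 335.3, S_uud = 138.8, S_udd = 57.42, S_ddd = 23.76
Terminal payoffs (K − S): max(-248.3, 0) = 0, max(-51.76, 0) = 0, max(29.58, 0) = 29.58, max(63.24, 0) = 63.24
Node uu (S = 231.3): continuation = 1/1.03·[0.5059·0.0000 + 0.4941·0.0000] = 0.0000; exercise value = 0.0000 ≤ continuation, so V_uu = 0.0000
Node ud (S = 95.7): continuation = 1/1.03·[0.5059·0.0000 + 0.4941·29.5800] = 14.1903; exercise value = 0.0000 ≤ continuation, so V_ud = 14.1903
Node dd (S = 39.6): continuation = 1/1.03·[0.5059·29.5800 + 0.4941·63.2400] = 44.8660; exercise value = 47.4000 > continuation, so V_dd = 47.4000 (exercise)
Node u (S = 159.5): continuation = 1/1.03·[0.5059·0.0000 + 0.4941·14.1903] = 6.8074; exercise value = 0.0000 ≤ continuation, so V_u = 6.8074
Node d (S = 66): continuation = 1/1.03·[0.5059·14.1903 + 0.4941·47.4000] = 29.7085; exercise value = 21.0000 ≤ continuation, so V_d = 29.7085
Node 0 (S = 110): continuation = 1/1.03·[0.5059·6.8074 + 0.4941·29.7085] = 17.5954; exercise value = 0.0000 ≤ continuation, so V_0 = 17.5954

$17.60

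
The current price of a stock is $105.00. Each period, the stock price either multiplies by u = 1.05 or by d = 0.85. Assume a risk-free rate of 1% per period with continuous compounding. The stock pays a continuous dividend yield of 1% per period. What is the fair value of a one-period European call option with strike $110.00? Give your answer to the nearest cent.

Per-period risk-free factor R = e^0.01 = 1.0101; dividend-adjusted growth = e^(0.01−0.01) = 1.0000.
Risk-neutral probability p = (1.0000 − 0.85)/(1.05 − 0.85) = 0.1500/0.2000 = 0.7500
Terminal stock prices: S_u = 110.2, S_d = 89.25
Terminal payoffs (S − K): max(0.25, 0) = 0.25, max(-20.75, 0) = 0
Node 0 (S = 105): V_0 = e^(−0.01)·[0.7500·0.2500 + 0.2500·0.0000] = 0.1856

$0.19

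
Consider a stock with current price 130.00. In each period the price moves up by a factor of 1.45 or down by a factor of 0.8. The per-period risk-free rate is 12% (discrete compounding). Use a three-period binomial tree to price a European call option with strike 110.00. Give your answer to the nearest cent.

55.75

Risk-neutral probability p = (1 + 0.12 − 0.8)/(1.45 − 0.8) = 0.3200/0.6500 = 0.4923
Terminal stock prices: S_uuu = 396.3, S_uud = 218.7, S_udd = 120.6, S_ddd = 66.56
Terminal payoffs (S − K): max(286.3, 0) = 286.3, max(108.7, 0) = 108.7, max(10.64, 0) = 10.64, max(-43.44, 0) = 0
Node uu (S = 273.3): V_uu = 1/1.12·[0.4923·286.3212 + 0.5077·108.6600] = 175.1107
Node ud (S = 150.8): V_ud = 1/1.12·[0.4923·108.6600 + 0.5077·10.6400] = 52.5857
Node dd (S = 83.2): V_dd = 1/1.12·[0.4923·10.6400 + 0.5077·0.0000] = 4.6769
Node u (S = 188.5): V_u = 1/1.12·[0.4923·175.1107 + 0.5077·52.5857] = 100.8087
Node d (S = 104): V_d = 1/1.12·[0.4923·52.5857 + 0.5077·4.6769] = 25.2346
Node 0 (S = 130): V_0 = 1/1.12·[0.4923·100.8087 + 0.5077·25.2346] = 55.7503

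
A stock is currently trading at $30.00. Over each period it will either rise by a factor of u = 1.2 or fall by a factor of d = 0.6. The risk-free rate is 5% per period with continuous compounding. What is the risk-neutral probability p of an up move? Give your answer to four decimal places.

p = 0.7521

Risk-neutral probability p = (e^0.05 − 0.6)/(1.2 − 0.6) = 0.4513/0.6000 = 0.7521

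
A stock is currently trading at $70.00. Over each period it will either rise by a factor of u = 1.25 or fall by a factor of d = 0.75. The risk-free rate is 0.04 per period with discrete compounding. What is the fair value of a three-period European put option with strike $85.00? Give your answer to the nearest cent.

$14.54

Risk-neutral probability p = (1 + 0.04 − 0.75)/(1.25 − 0.75) = 0.2900/0.5000 = 0.5800
Terminal stock prices: S_uuu = 136.7, S_uud = 82.03, S_udd = 49.22, S_ddd = 29.53
Terminal payoffs (K − S): max(-51.72, 0) = 0, max(2.969, 0) = 2.969, max(35.78, 0) = 35.78, max(55.47, 0) = 55.47
Node uu (S = 109.4): V_uu = 1/1.04·[0.5800·0.0000 + 0.4200·2.9688] = 1.1989
Node ud (S = 65.62): V_ud = 1/1.04·[0.5800·2.9688 + 0.4200·35.7812] = 16.1058
Node dd (S = 39.38): V_dd = 1/1.04·[0.5800·35.7812 + 0.4200·55.4688] = 42.3558
Node u (S = 87.5): V_u = 1/1.04·[0.5800·1.1989 + 0.4200·16.1058] = 7.1729
Node d (S = 52.5): V_d = 1/1.04·[0.5800·16.1058 + 0.4200·42.3558] = 26.0873
Node 0 (S = 70): V_0 = 1/1.04·[0.5800·7.1729 + 0.4200·26.0873] = 14.5355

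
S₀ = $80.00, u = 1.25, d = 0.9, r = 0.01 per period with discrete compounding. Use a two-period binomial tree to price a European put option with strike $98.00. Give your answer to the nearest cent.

Risk-neutral probability p = (1 + 0.01 − 0.9)/(1.25 − 0.9) = 0.1100/0.3500 = 0.3143
Terminal stock prices: S_uu = 125, S_ud = 90, S_dd = 64.8
Terminal payoffs (K − S): max(-27, 0) = 0, max(8, 0) = 8, max(33.2, 0) = 33.2
Node u (S = 100): V_u = 1/1.01·[0.3143·0.0000 + 0.6857·8.0000] = 5.4314
Node d (S = 72): V_d = 1/1.01·[0.3143·8.0000 + 0.6857·33.2000] = 25.0297
Node 0 (S = 80): V_0 = 1/1.01·[0.3143·5.4314 + 0.6857·25.0297] = 18.6834

$18.68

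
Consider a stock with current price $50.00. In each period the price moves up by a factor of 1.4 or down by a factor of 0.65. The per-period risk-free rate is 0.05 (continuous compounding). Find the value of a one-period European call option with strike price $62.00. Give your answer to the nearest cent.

Risk-neutral probability p = (e^0.05 − 0.65)/(1.4 − 0.65) = 0.4013/0.7500 = 0.5350
Terminal stock prices: S_u = 70, S_d = 32.5
Terminal payoffs (S − K): max(8, 0) = 8, max(-29.5, 0) = 0
Node 0 (S = 50): V_0 = e^(−0.05)·[0.5350·8.0000 + 0.4650·0.0000] = 4.0715

$4.07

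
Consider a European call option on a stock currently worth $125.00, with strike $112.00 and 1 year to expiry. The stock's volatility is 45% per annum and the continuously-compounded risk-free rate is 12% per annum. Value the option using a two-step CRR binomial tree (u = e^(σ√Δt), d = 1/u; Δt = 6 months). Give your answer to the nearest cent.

$35.17

CRR parameters: u = e^(σ√Δt) = e^(0.45·√0.5) = 1.3746, d = 1/u = 0.7275
Per-period rate: rΔt = 0.12·0.5 = 0.06, so R = e^0.06 = 1.0618
Risk-neutral probability p = (e^0.06 − 0.7275)/(1.3746 − 0.7275) = 0.3344/0.6472 = 0.5167
Terminal stock prices: S_uu = 236.2, S_ud = 125, S_dd = 66.15
Terminal payoffs (S − K): max(124.2, 0) = 124.2, max(13, 0) = 13, max(-45.85, 0) = 0
Node u (S = 171.8): V_u = e^(−0.06)·[0.5167·124.2073 + 0.4833·13.0000] = 66.3534
Node d (S = 90.93): V_d = e^(−0.06)·[0.5167·13.0000 + 0.4833·0.0000] = 6.3255
Node 0 (S = 125): V_0 = e^(−0.06)·[0.5167·66.3534 + 0.4833·6.3255] = 35.1651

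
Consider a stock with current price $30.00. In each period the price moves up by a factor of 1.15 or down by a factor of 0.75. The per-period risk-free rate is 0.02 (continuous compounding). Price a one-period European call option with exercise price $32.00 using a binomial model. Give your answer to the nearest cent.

$1.66

Risk-neutral probability p = (e^0.02 − 0.75)/(1.15 − 0.75) = 0.2702/0.4000 = 0.6755
Terminal stock prices: S_u = 34.5, S_d = 22.5
Terminal payoffs (S − K): max(2.5, 0) = 2.5, max(-9.5, 0) = 0
Node 0 (S = 30): V_0 = e^(−0.02)·[0.6755·2.5000 + 0.3245·0.0000] = 1.6553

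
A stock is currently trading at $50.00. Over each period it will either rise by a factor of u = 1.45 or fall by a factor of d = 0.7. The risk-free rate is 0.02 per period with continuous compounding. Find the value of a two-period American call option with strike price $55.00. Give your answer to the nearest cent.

Risk-neutral probability p = (e^0.02 − 0.7)/(1.45 − 0.7) = 0.3202/0.7500 = 0.4269
Terminal stock prices: S_uu = 105.1, S_ud = 50.75, S_dd = 24.5
Terminal payoffs (S − K): max(50.12, 0) = 50.12, max(-4.25, 0) = 0, max(-30.5, 0) = 0
Node u (S = 72.5): continuation = e^(−0.02)·[0.4269·50.1250 + 0.5731·0.0000] = 20.9764; exercise value = 17.5000 ≤ continuation, so V_u = 20.9764
Node d (S = 35): continuation = e^(−0.02)·[0.4269·0.0000 + 0.5731·0.0000] = 0.0000; exercise value = 0.0000 ≤ continuation, so V_d = 0.0000
Node 0 (S = 50): continuation = e^(−0.02)·[0.4269·20.9764 + 0.5731·0.0000] = 8.7782; exercise value = 0.0000 ≤ continuation, so V_0 = 8.7782

$8.78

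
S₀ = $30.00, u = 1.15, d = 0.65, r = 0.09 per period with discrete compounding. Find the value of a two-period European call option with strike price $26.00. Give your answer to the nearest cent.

$8.91

Risk-neutral probability p = (1 + 0.09 − 0.65)/(1.15 − 0.65) = 0.4400/0.5000 = 0.8800
Terminal stock prices: S_uu = 39.67, S_ud = 22.43, S_dd = 12.68
Terminal payoffs (S − K): max(13.67, 0) = 13.67, max(-3.575, 0) = 0, max(-13.32, 0) = 0
Node u (S = 34.5): V_u = 1/1.09·[0.8800·13.6750 + 0.1200·0.0000] = 11.0404
Node d (S = 19.5): V_d = 1/1.09·[0.8800·0.0000 + 0.1200·0.0000] = 0.0000
Node 0 (S = 30): V_0 = 1/1.09·[0.8800·11.0404 + 0.1200·0.0000] = 8.9133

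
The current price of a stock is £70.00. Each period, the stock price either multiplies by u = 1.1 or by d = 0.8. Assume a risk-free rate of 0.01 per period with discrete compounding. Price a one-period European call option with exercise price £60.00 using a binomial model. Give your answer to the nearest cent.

£11.78

Risk-neutral probability p = (1 + 0.01 − 0.8)/(1.1 − 0.8) = 0.2100/0.3000 = 0.7000
Terminal stock prices: S_u = 77, S_d = 56
Terminal payoffs (S − K): max(17, 0) = 17, max(-4, 0) = 0
Node 0 (S = 70): V_0 = 1/1.01·[0.7000·17.0000 + 0.3000·0.0000] = 11.7822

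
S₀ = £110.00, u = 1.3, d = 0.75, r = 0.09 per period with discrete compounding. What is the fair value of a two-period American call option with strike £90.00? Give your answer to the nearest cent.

Risk-neutral probability p = (1 + 0.09 − 0.75)/(1.3 − 0.75) = 0.3400/0.5500 = 0.6182
Terminal stock prices: S_uu = 185.9, S_ud = 107.2, S_dd = 61.88
Terminal payoffs (S − K): max(95.9, 0) = 95.9, max(17.25, 0) = 17.25, max(-28.12, 0) = 0
Node u (S = 143): continuation = 1/1.09·[0.6182·95.9000 + 0.3818·17.2500] = 60.4312; exercise value = 53.0000 ≤ continuation, so V_u = 60.4312
Node d (S = 82.5): continuation = 1/1.09·[0.6182·17.2500 + 0.3818·0.0000] = 9.7832; exercise value = 0.0000 ≤ continuation, so V_d = 9.7832
Node 0 (S = 110): continuation = 1/1.09·[0.6182·60.4312 + 0.3818·9.7832] = 37.6999; exercise value = 20.0000 ≤ continuation, so V_0 = 37.6999

£37.70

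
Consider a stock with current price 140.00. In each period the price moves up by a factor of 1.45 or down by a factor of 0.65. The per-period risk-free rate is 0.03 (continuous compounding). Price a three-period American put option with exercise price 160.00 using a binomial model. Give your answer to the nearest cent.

Risk-neutral probability p = (e^0.03 − 0.65)/(1.45 − 0.65) = 0.3805/0.8000 = 0.4756
Terminal stock prices: S_uuu = 426.8, S_uud = 191.3, S_udd = 85.77, S_ddd = 38.45
Terminal payoffs (K − S): max(-266.8, 0) = 0, max(-31.33, 0) = 0, max(74.23, 0) = 74.23, max(121.6, 0) = 121.6
Node uu (S = 294.4): continuation = e^(−0.03)·[0.4756·0.0000 + 0.5244·0.0000] = 0.0000; exercise value = 0.0000 ≤ continuation, so V_uu = 0.0000
Node ud (S = 132): continuation = e^(−0.03)·[0.4756·0.0000 + 0.5244·74.2325] = 37.7793; exercise value = 28.0500 ≤ continuation, so V_ud = 37.7793
Node dd (S = 59.15): continuation = e^(−0.03)·[0.4756·74.2325 + 0.5244·121.5525] = 96.1213; exercise value = 100.8500 > continuation, so V_dd = 100.8500 (exercise)
Node u (S = 203): continuation = e^(−0.03)·[0.4756·0.0000 + 0.5244·37.7793] = 19.2271; exercise value = 0.0000 ≤ continuation, so V_u = 19.2271
Node d (S = 91): continuation = e^(−0.03)·[0.4756·37.7793 + 0.5244·100.8500] = 68.7615; exercise value = 69.0000 > continuation, so V_d = 69.0000 (exercise)
Node 0 (S = 140): continuation = e^(−0.03)·[0.4756·19.2271 + 0.5244·69.0000] = 43.9899; exercise value = 20.0000 ≤ continuation, so V_0 = 43.9899

43.99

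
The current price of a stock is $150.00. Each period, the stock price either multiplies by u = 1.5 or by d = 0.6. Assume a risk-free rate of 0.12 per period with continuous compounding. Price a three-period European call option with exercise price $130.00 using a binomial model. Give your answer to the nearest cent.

$74.43

Risk-neutral probability p = (e^0.12 − 0.6)/(1.5 − 0.6) = 0.5275/0.9000 = 0.5861
Terminal stock prices: S_uuu = 506.2, S_uud = 202.5, S_udd = 81, S_ddd = 32.4
Terminal payoffs (S − K): max(376.2, 0) = 376.2, max(72.5, 0) = 72.5, max(-49, 0) = 0, max(-97.6, 0) = 0
Node uu (S = 337.5): V_uu = e^(−0.12)·[0.5861·376.2500 + 0.4139·72.5000] = 222.2003
Node ud (S = 135): V_ud = e^(−0.12)·[0.5861·72.5000 + 0.4139·0.0000] = 37.6877
Node dd (S = 54): V_dd = e^(−0.12)·[0.5861·0.0000 + 0.4139·0.0000] = 0.0000
Node u (S = 225): V_u = e^(−0.12)·[0.5861·222.2003 + 0.4139·37.6877] = 129.3414
Node d (S = 90): V_d = e^(−0.12)·[0.5861·37.6877 + 0.4139·0.0000] = 19.5912
Node 0 (S = 150): V_0 = e^(−0.12)·[0.5861·129.3414 + 0.4139·19.5912] = 74.4274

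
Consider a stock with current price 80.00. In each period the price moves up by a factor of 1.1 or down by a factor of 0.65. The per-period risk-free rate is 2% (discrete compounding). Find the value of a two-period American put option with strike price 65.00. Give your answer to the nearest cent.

3.36

Risk-neutral probability p = (1 + 0.02 − 0.65)/(1.1 − 0.65) = 0.3700/0.4500 = 0.8222
Terminal stock prices: S_uu = 96.8, S_ud = 57.2, S_dd = 33.8
Terminal payoffs (K − S): max(-31.8, 0) = 0, max(7.8, 0) = 7.8, max(31.2, 0) = 31.2
Node u (S = 88): continuation = 1/1.02·[0.8222·0.0000 + 0.1778·7.8000] = 1.3595; exercise value = 0.0000 ≤ continuation, so V_u = 1.3595
Node d (S = 52): continuation = 1/1.02·[0.8222·7.8000 + 0.1778·31.2000] = 11.7255; exercise value = 13.0000 > continuation, so V_d = 13.0000 (exercise)
Node 0 (S = 80): continuation = 1/1.02·[0.8222·1.3595 + 0.1778·13.0000] = 3.3617; exercise value = 0.0000 ≤ continuation, so V_0 = 3.3617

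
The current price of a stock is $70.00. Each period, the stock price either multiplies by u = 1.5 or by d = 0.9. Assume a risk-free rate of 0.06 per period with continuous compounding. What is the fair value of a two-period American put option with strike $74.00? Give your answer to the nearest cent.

Risk-neutral probability p = (e^0.06 − 0.9)/(1.5 − 0.9) = 0.1618/0.6000 = 0.2697
Terminal stock prices: S_uu = 157.5, S_ud = 94.5, S_dd = 56.7
Terminal payoffs (K − S): max(-83.5, 0) = 0, max(-20.5, 0) = 0, max(17.3, 0) = 17.3
Node u (S = 105): continuation = e^(−0.06)·[0.2697·0.0000 + 0.7303·0.0000] = 0.0000; exercise value = 0.0000 ≤ continuation, so V_u = 0.0000
Node d (S = 63): continuation = e^(−0.06)·[0.2697·0.0000 + 0.7303·17.3000] = 11.8980; exercise value = 11.0000 ≤ continuation, so V_d = 11.8980
Node 0 (S = 70): continuation = e^(−0.06)·[0.2697·0.0000 + 0.7303·11.8980] = 8.1828; exercise value = 4.0000 ≤ continuation, so V_0 = 8.1828

$8.18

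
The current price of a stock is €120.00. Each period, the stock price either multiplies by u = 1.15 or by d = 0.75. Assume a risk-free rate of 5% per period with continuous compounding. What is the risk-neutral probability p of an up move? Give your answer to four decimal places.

p = 0.7532

Risk-neutral probability p = (e^0.05 − 0.75)/(1.15 − 0.75) = 0.3013/0.4000 = 0.7532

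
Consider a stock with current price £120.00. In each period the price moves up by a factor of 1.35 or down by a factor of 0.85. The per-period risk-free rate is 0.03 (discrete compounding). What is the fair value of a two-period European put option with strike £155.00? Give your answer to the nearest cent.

Risk-neutral probability p = (1 + 0.03 − 0.85)/(1.35 − 0.85) = 0.1800/0.5000 = 0.3600
Terminal stock prices: S_uu = 218.7, S_ud = 137.7, S_dd = 86.7
Terminal payoffs (K − S): max(-63.7, 0) = 0, max(17.3, 0) = 17.3, max(68.3, 0) = 68.3
Node u (S = 162): V_u = 1/1.03·[0.3600·0.0000 + 0.6400·17.3000] = 10.7495
Node d (S = 102): V_d = 1/1.03·[0.3600·17.3000 + 0.6400·68.3000] = 48.4854
Node 0 (S = 120): V_0 = 1/1.03·[0.3600·10.7495 + 0.6400·48.4854] = 33.8840

£33.88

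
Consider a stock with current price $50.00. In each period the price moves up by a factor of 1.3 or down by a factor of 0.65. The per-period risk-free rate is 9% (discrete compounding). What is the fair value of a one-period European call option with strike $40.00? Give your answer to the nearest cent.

Risk-neutral probability p = (1 + 0.09 − 0.65)/(1.3 − 0.65) = 0.4400/0.6500 = 0.6769
Terminal stock prices: S_u = 65, S_d = 32.5
Terminal payoffs (S − K): max(25, 0) = 25, max(-7.5, 0) = 0
Node 0 (S = 50): V_0 = 1/1.09·[0.6769·25.0000 + 0.3231·0.0000] = 15.5258

$15.53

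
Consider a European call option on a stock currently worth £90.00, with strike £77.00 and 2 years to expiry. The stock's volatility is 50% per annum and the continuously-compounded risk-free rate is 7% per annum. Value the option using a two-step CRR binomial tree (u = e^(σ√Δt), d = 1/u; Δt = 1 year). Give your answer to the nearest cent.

£34.72

CRR parameters: u = e^(σ√Δt) = e^(0.5·√1) = 1.6487, d = 1/u = 0.6065
Per-period rate: rΔt = 0.07·1 = 0.07, so R = e^0.07 = 1.0725
Risk-neutral probability p = (e^0.07 − 0.6065)/(1.6487 − 0.6065) = 0.4660/1.0422 = 0.4471
Terminal stock prices: S_uu = 244.6, S_ud = 90, S_dd = 33.11
Terminal payoffs (S − K): max(167.6, 0) = 167.6, max(13, 0) = 13, max(-43.89, 0) = 0
Node u (S = 148.4): V_u = e^(−0.07)·[0.4471·167.6454 + 0.5529·13.0000] = 76.5906
Node d (S = 54.59): V_d = e^(−0.07)·[0.4471·13.0000 + 0.5529·0.0000] = 5.4195
Node 0 (S = 90): V_0 = e^(−0.07)·[0.4471·76.5906 + 0.5529·5.4195] = 34.7233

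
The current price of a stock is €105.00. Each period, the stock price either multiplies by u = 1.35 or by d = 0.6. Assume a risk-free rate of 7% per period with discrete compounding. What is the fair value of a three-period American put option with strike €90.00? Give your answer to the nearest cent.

Risk-neutral probability p = (1 + 0.07 − 0.6)/(1.35 − 0.6) = 0.4700/0.7500 = 0.6267
Terminal stock prices: S_uuu = 258.3, S_uud = 114.8, S_udd = 51.03, S_ddd = 22.68
Terminal payoffs (K − S): max(-168.3, 0) = 0, max(-24.82, 0) = 0, max(38.97, 0) = 38.97, max(67.32, 0) = 67.32
Node uu (S = 191.4): continuation = 1/1.07·[0.6267·0.0000 + 0.3733·0.0000] = 0.0000; exercise value = 0.0000 ≤ continuation, so V_uu = 0.0000
Node ud (S = 85.05): continuation = 1/1.07·[0.6267·0.0000 + 0.3733·38.9700] = 13.5970; exercise value = 4.9500 ≤ continuation, so V_ud = 13.5970
Node dd (S = 37.8): continuation = 1/1.07·[0.6267·38.9700 + 0.3733·67.3200] = 46.3121; exercise value = 52.2000 > continuation, so V_dd = 52.2000 (exercise)
Node u (S = 141.8): continuation = 1/1.07·[0.6267·0.0000 + 0.3733·13.5970] = 4.7441; exercise value = 0.0000 ≤ continuation, so V_u = 4.7441
Node d (S = 63): continuation = 1/1.07·[0.6267·13.5970 + 0.3733·52.2000] = 26.1764; exercise value = 27.0000 > continuation, so V_d = 27.0000 (exercise)
Node 0 (S = 105): continuation = 1/1.07·[0.6267·4.7441 + 0.3733·27.0000] = 12.1991; exercise value = 0.0000 ≤ continuation, so V_0 = 12.1991

€12.20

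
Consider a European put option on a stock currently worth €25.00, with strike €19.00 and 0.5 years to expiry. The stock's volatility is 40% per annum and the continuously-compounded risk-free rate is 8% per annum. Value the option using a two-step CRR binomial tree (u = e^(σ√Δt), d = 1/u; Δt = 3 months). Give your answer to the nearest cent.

CRR parameters: u = e^(σ√Δt) = e^(0.4·√0.25) = 1.2214, d = 1/u = 0.8187
Per-period rate: rΔt = 0.08·0.25 = 0.02, so R = e^0.02 = 1.0202
Risk-neutral probability p = (e^0.02 − 0.8187)/(1.2214 − 0.8187) = 0.2015/0.4027 = 0.5003
Terminal stock prices: S_uu = 37.3, S_ud = 25, S_dd = 16.76
Terminal payoffs (K − S): max(-18.3, 0) = 0, max(-6, 0) = 0, max(2.242, 0) = 2.242
Node u (S = 30.54): V_u = e^(−0.02)·[0.5003·0.0000 + 0.4997·0.0000] = 0.0000
Node d (S = 20.47): V_d = e^(−0.02)·[0.5003·0.0000 + 0.4997·2.2420] = 1.0981
Node 0 (S = 25): V_0 = e^(−0.02)·[0.5003·0.0000 + 0.4997·1.0981] = 0.5378

€0.54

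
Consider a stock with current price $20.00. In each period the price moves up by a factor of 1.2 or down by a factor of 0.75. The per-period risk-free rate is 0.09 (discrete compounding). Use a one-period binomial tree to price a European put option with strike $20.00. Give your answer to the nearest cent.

$1.12

Risk-neutral probability p = (1 + 0.09 − 0.75)/(1.2 − 0.75) = 0.3400/0.4500 = 0.7556
Terminal stock prices: S_u = 24, S_d = 15
Terminal payoffs (K − S): max(-4, 0) = 0, max(5, 0) = 5
Node 0 (S = 20): V_0 = 1/1.09·[0.7556·0.0000 + 0.2444·5.0000] = 1.1213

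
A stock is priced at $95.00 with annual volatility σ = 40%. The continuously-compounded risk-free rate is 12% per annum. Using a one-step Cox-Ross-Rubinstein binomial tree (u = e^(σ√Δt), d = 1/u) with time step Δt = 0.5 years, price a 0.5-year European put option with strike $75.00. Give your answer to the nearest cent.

CRR parameters: u = e^(σ√Δt) = e^(0.4·√0.5) = 1.3269, d = 1/u = 0.7536
Per-period rate: rΔt = 0.12·0.5 = 0.06, so R = e^0.06 = 1.0618
Risk-neutral probability p = (e^0.06 − 0.7536)/(1.3269 − 0.7536) = 0.3082/0.5733 = 0.5376
Terminal stock prices: S_u = 126.1, S_d = 71.6
Terminal payoffs (K − S): max(-51.06, 0) = 0, max(3.404, 0) = 3.404
Node 0 (S = 95): V_0 = e^(−0.06)·[0.5376·0.0000 + 0.4624·3.4044] = 1.4824

$1.48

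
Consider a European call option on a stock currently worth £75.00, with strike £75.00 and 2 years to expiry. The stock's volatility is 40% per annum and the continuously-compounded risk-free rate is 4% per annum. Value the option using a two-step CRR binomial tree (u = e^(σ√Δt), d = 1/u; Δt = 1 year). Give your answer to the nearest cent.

£17.26

CRR parameters: u = e^(σ√Δt) = e^(0.4·√1) = 1.4918, d = 1/u = 0.6703
Per-period rate: rΔt = 0.04·1 = 0.04, so R = e^0.04 = 1.0408
Risk-neutral probability p = (e^0.04 − 0.6703)/(1.4918 − 0.6703) = 0.3705/0.8215 = 0.4510
Terminal stock prices: S_uu = 166.9, S_ud = 75, S_dd = 33.7
Terminal payoffs (S − K): max(91.92, 0) = 91.92, max(0, 0) = 0, max(-41.3, 0) = 0
Node u (S = 111.9): V_u = e^(−0.04)·[0.4510·91.9156 + 0.5490·0.0000] = 39.8276
Node d (S = 50.27): V_d = e^(−0.04)·[0.4510·0.0000 + 0.5490·0.0000] = 0.0000
Node 0 (S = 75): V_0 = e^(−0.04)·[0.4510·39.8276 + 0.5490·0.0000] = 17.2576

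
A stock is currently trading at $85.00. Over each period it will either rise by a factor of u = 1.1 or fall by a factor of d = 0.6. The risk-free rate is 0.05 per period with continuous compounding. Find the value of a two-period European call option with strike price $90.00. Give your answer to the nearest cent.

$9.47

Risk-neutral probability p = (e^0.05 − 0.6)/(1.1 − 0.6) = 0.4513/0.5000 = 0.9025
Terminal stock prices: S_uu = 102.9, S_ud = 56.1, S_dd = 30.6
Terminal payoffs (S − K): max(12.85, 0) = 12.85, max(-33.9, 0) = 0, max(-59.4, 0) = 0
Node u (S = 93.5): V_u = e^(−0.05)·[0.9025·12.8500 + 0.0975·0.0000] = 11.0320
Node d (S = 51): V_d = e^(−0.05)·[0.9025·0.0000 + 0.0975·0.0000] = 0.0000
Node 0 (S = 85): V_0 = e^(−0.05)·[0.9025·11.0320 + 0.0975·0.0000] = 9.4713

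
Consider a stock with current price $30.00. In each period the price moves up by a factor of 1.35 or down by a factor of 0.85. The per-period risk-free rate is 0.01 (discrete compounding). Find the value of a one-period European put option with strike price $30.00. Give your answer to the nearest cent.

$3.03

Risk-neutral probability p = (1 + 0.01 − 0.85)/(1.35 − 0.85) = 0.1600/0.5000 = 0.3200
Terminal stock prices: S_u = 40.5, S_d = 25.5
Terminal payoffs (K − S): max(-10.5, 0) = 0, max(4.5, 0) = 4.5
Node 0 (S = 30): V_0 = 1/1.01·[0.3200·0.0000 + 0.6800·4.5000] = 3.0297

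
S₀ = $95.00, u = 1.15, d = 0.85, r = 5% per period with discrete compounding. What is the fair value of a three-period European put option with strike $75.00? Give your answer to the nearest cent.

$0.53

Risk-neutral probability p = (1 + 0.05 − 0.85)/(1.15 − 0.85) = 0.2000/0.3000 = 0.6667
Terminal stock prices: S_uuu = 144.5, S_uud = 106.8, S_udd = 78.93, S_ddd = 58.34
Terminal payoffs (K − S): max(-69.48, 0) = 0, max(-31.79, 0) = 0, max(-3.933, 0) = 0, max(16.66, 0) = 16.66
Node uu (S = 125.6): V_uu = 1/1.05·[0.6667·0.0000 + 0.3333·0.0000] = 0.0000
Node ud (S = 92.86): V_ud = 1/1.05·[0.6667·0.0000 + 0.3333·0.0000] = 0.0000
Node dd (S = 68.64): V_dd = 1/1.05·[0.6667·0.0000 + 0.3333·16.6581] = 5.2883
Node u (S = 109.2): V_u = 1/1.05·[0.6667·0.0000 + 0.3333·0.0000] = 0.0000
Node d (S = 80.75): V_d = 1/1.05·[0.6667·0.0000 + 0.3333·5.2883] = 1.6788
Node 0 (S = 95): V_0 = 1/1.05·[0.6667·0.0000 + 0.3333·1.6788] = 0.5330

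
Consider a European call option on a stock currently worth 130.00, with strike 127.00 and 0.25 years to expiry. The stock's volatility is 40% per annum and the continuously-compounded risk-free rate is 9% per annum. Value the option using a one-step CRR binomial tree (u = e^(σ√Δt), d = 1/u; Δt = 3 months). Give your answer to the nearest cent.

15.75

CRR parameters: u = e^(σ√Δt) = e^(0.4·√0.25) = 1.2214, d = 1/u = 0.8187
Per-period rate: rΔt = 0.09·0.25 = 0.0225, so R = e^0.0225 = 1.0228
Risk-neutral probability p = (e^0.0225 − 0.8187)/(1.2214 − 0.8187) = 0.2040/0.4027 = 0.5067
Terminal stock prices: S_u = 158.8, S_d = 106.4
Terminal payoffs (S − K): max(31.78, 0) = 31.78, max(-20.57, 0) = 0
Node 0 (S = 130): V_0 = e^(−0.0225)·[0.5067·31.7824 + 0.4933·0.0000] = 15.7451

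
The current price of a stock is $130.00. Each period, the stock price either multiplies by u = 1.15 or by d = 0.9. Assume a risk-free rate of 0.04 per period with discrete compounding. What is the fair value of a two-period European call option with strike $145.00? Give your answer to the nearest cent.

$7.81

Risk-neutral probability p = (1 + 0.04 − 0.9)/(1.15 − 0.9) = 0.1400/0.2500 = 0.5600
Terminal stock prices: S_uu = 171.9, S_ud = 134.6, S_dd = 105.3
Terminal payoffs (S − K): max(26.92, 0) = 26.92, max(-10.45, 0) = 0, max(-39.7, 0) = 0
Node u (S = 149.5): V_u = 1/1.04·[0.5600·26.9250 + 0.4400·0.0000] = 14.4981
Node d (S = 117): V_d = 1/1.04·[0.5600·0.0000 + 0.4400·0.0000] = 0.0000
Node 0 (S = 130): V_0 = 1/1.04·[0.5600·14.4981 + 0.4400·0.0000] = 7.8067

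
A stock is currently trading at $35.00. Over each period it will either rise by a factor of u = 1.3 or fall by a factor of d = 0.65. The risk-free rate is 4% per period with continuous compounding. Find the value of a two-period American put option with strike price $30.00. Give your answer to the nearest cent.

$2.87

Risk-neutral probability p = (e^0.04 − 0.65)/(1.3 − 0.65) = 0.3908/0.6500 = 0.6012
Terminal stock prices: S_uu = 59.15, S_ud = 29.57, S_dd = 14.79
Terminal payoffs (K − S): max(-29.15, 0) = 0, max(0.425, 0) = 0.425, max(15.21, 0) = 15.21
Node u (S = 45.5): continuation = e^(−0.04)·[0.6012·0.0000 + 0.3988·0.4250] = 0.1628; exercise value = 0.0000 ≤ continuation, so V_u = 0.1628
Node d (S = 22.75): continuation = e^(−0.04)·[0.6012·0.4250 + 0.3988·15.2125] = 6.0737; exercise value = 7.2500 > continuation, so V_d = 7.2500 (exercise)
Node 0 (S = 35): continuation = e^(−0.04)·[0.6012·0.1628 + 0.3988·7.2500] = 2.8717; exercise value = 0.0000 ≤ continuation, so V_0 = 2.8717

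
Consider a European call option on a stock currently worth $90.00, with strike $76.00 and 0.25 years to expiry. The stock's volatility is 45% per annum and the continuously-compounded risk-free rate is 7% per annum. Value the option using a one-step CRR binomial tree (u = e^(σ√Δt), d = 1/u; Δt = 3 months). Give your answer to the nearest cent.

CRR parameters: u = e^(σ√Δt) = e^(0.45·√0.25) = 1.2523, d = 1/u = 0.7985
Per-period rate: rΔt = 0.07·0.25 = 0.0175, so R = e^0.0175 = 1.0177
Risk-neutral probability p = (e^0.0175 − 0.7985)/(1.2523 − 0.7985) = 0.2191/0.4538 = 0.4829
Terminal stock prices: S_u = 112.7, S_d = 71.87
Terminal payoffs (S − K): max(36.71, 0) = 36.71, max(-4.134, 0) = 0
Node 0 (S = 90): V_0 = e^(−0.0175)·[0.4829·36.7090 + 0.5171·0.0000] = 17.4189

$17.42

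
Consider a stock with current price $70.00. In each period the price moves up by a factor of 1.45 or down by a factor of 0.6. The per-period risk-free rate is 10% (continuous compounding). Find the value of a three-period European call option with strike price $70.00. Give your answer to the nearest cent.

Risk-neutral probability p = (e^0.1 − 0.6)/(1.45 − 0.6) = 0.5052/0.8500 = 0.5943
Terminal stock prices: S_uuu = 213.4, S_uud = 88.31, S_udd = 36.54, S_ddd = 15.12
Terminal payoffs (S − K): max(143.4, 0) = 143.4, max(18.31, 0) = 18.31, max(-33.46, 0) = 0, max(-54.88, 0) = 0
Node uu (S = 147.2): V_uu = e^(−0.1)·[0.5943·143.4038 + 0.4057·18.3050] = 83.8364
Node ud (S = 60.9): V_ud = e^(−0.1)·[0.5943·18.3050 + 0.4057·0.0000] = 9.8437
Node dd (S = 25.2): V_dd = e^(−0.1)·[0.5943·0.0000 + 0.4057·0.0000] = 0.0000
Node u (S = 101.5): V_u = e^(−0.1)·[0.5943·83.8364 + 0.4057·9.8437] = 48.6974
Node d (S = 42): V_d = e^(−0.1)·[0.5943·9.8437 + 0.4057·0.0000] = 5.2936
Node 0 (S = 70): V_0 = e^(−0.1)·[0.5943·48.6974 + 0.4057·5.2936] = 28.1307

$28.13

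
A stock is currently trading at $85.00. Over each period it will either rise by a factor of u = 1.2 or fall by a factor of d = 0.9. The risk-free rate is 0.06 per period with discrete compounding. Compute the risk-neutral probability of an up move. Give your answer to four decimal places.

p = 0.5333

Risk-neutral probability p = (1 + 0.06 − 0.9)/(1.2 − 0.9) = 0.1600/0.3000 = 0.5333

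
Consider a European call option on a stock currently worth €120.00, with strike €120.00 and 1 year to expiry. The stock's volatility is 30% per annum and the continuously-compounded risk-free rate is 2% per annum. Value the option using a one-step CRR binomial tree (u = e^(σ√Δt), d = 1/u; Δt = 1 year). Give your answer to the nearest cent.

€18.88

CRR parameters: u = e^(σ√Δt) = e^(0.3·√1) = 1.3499, d = 1/u = 0.7408
Per-period rate: rΔt = 0.02·1 = 0.02, so R = e^0.02 = 1.0202
Risk-neutral probability p = (e^0.02 − 0.7408)/(1.3499 − 0.7408) = 0.2794/0.6090 = 0.4587
Terminal stock prices: S_u = 162, S_d = 88.9
Terminal payoffs (S − K): max(41.98, 0) = 41.98, max(-31.1, 0) = 0
Node 0 (S = 120): V_0 = e^(−0.02)·[0.4587·41.9831 + 0.5413·0.0000] = 18.8774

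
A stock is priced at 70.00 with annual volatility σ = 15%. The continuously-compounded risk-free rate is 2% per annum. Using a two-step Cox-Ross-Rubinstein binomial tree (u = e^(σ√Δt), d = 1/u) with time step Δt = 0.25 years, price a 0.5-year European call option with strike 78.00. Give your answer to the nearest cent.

CRR parameters: u = e^(σ√Δt) = e^(0.15·√0.25) = 1.0779, d = 1/u = 0.9277
Per-period rate: rΔt = 0.02·0.25 = 0.005, so R = e^0.005 = 1.0050
Risk-neutral probability p = (e^0.005 − 0.9277)/(1.0779 − 0.9277) = 0.0773/0.1501 = 0.5146
Terminal stock prices: S_uu = 81.33, S_ud = 70, S_dd = 60.25
Terminal payoffs (S − K): max(3.328, 0) = 3.328, max(-8, 0) = 0, max(-17.75, 0) = 0
Node u (S = 75.45): V_u = e^(−0.005)·[0.5146·3.3284 + 0.4854·0.0000] = 1.7044
Node d (S = 64.94): V_d = e^(−0.005)·[0.5146·0.0000 + 0.4854·0.0000] = 0.0000
Node 0 (S = 70): V_0 = e^(−0.005)·[0.5146·1.7044 + 0.4854·0.0000] = 0.8728

0.87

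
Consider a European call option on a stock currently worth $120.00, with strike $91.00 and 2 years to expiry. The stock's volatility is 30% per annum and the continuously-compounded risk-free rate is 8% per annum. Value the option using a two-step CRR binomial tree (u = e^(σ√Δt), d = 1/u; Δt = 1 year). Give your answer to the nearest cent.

$46.56

CRR parameters: u = e^(σ√Δt) = e^(0.3·√1) = 1.3499, d = 1/u = 0.7408
Per-period rate: rΔt = 0.08·1 = 0.08, so R = e^0.08 = 1.0833
Risk-neutral probability p = (e^0.08 − 0.7408)/(1.3499 − 0.7408) = 0.3425/0.6090 = 0.5623
Terminal stock prices: S_uu = 218.7, S_ud = 120, S_dd = 65.86
Terminal payoffs (S − K): max(127.7, 0) = 127.7, max(29, 0) = 29, max(-25.14, 0) = 0
Node u (S = 162): V_u = e^(−0.08)·[0.5623·127.6543 + 0.4377·29.0000] = 77.9795
Node d (S = 88.9): V_d = e^(−0.08)·[0.5623·29.0000 + 0.4377·0.0000] = 15.0532
Node 0 (S = 120): V_0 = e^(−0.08)·[0.5623·77.9795 + 0.4377·15.0532] = 46.5594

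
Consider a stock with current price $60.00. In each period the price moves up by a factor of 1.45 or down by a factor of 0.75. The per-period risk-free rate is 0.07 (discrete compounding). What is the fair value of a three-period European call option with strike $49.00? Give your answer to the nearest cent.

Risk-neutral probability p = (1 + 0.07 − 0.75)/(1.45 − 0.75) = 0.3200/0.7000 = 0.4571
Terminal stock prices: S_uuu = 182.9, S_uud = 94.61, S_udd = 48.94, S_ddd = 25.31
Terminal payoffs (S − K): max(133.9, 0) = 133.9, max(45.61, 0) = 45.61, max(-0.0625, 0) = 0, max(-23.69, 0) = 0
Node uu (S = 126.2): V_uu = 1/1.07·[0.4571·133.9175 + 0.5429·45.6125] = 80.3556
Node ud (S = 65.25): V_ud = 1/1.07·[0.4571·45.6125 + 0.5429·0.0000] = 19.4873
Node dd (S = 33.75): V_dd = 1/1.07·[0.4571·0.0000 + 0.5429·0.0000] = 0.0000
Node u (S = 87): V_u = 1/1.07·[0.4571·80.3556 + 0.5429·19.4873] = 44.2176
Node d (S = 45): V_d = 1/1.07·[0.4571·19.4873 + 0.5429·0.0000] = 8.3257
Node 0 (S = 60): V_0 = 1/1.07·[0.4571·44.2176 + 0.5429·8.3257] = 23.1153

$23.12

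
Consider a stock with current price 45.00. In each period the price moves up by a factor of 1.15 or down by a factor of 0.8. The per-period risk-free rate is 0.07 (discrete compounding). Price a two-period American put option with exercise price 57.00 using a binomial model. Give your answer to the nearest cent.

Risk-neutral probability p = (1 + 0.07 − 0.8)/(1.15 − 0.8) = 0.2700/0.3500 = 0.7714
Terminal stock prices: S_uu = 59.51, S_ud = 41.4, S_dd = 28.8
Terminal payoffs (K − S): max(-2.512, 0) = 0, max(15.6, 0) = 15.6, max(28.2, 0) = 28.2
Node u (S = 51.75): continuation = 1/1.07·[0.7714·0.0000 + 0.2286·15.6000] = 3.3324; exercise value = 5.2500 > continuation, so V_u = 5.2500 (exercise)
Node d (S = 36): continuation = 1/1.07·[0.7714·15.6000 + 0.2286·28.2000] = 17.2710; exercise value = 21.0000 > continuation, so V_d = 21.0000 (exercise)
Node 0 (S = 45): continuation = 1/1.07·[0.7714·5.2500 + 0.2286·21.0000] = 8.2710; exercise value = 12.0000 > continuation, so V_0 = 12.0000 (exercise)

12.00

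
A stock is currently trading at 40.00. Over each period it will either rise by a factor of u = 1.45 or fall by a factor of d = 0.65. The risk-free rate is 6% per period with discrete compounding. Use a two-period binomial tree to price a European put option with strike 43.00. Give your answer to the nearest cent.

7.88

Risk-neutral probability p = (1 + 0.06 − 0.65)/(1.45 − 0.65) = 0.4100/0.8000 = 0.5125
Terminal stock prices: S_uu = 84.1, S_ud = 37.7, S_dd = 16.9
Terminal payoffs (K − S): max(-41.1, 0) = 0, max(5.3, 0) = 5.3, max(26.1, 0) = 26.1
Node u (S = 58): V_u = 1/1.06·[0.5125·0.0000 + 0.4875·5.3000] = 2.4375
Node d (S = 26): V_d = 1/1.06·[0.5125·5.3000 + 0.4875·26.1000] = 14.5660
Node 0 (S = 40): V_0 = 1/1.06·[0.5125·2.4375 + 0.4875·14.5660] = 7.8775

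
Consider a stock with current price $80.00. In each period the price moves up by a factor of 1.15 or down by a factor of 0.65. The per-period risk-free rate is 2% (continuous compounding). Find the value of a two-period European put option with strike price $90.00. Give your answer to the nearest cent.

$14.79

Risk-neutral probability p = (e^0.02 − 0.65)/(1.15 − 0.65) = 0.3702/0.5000 = 0.7404
Terminal stock prices: S_uu = 105.8, S_ud = 59.8, S_dd = 33.8
Terminal payoffs (K − S): max(-15.8, 0) = 0, max(30.2, 0) = 30.2, max(56.2, 0) = 56.2
Node u (S = 92): V_u = e^(−0.02)·[0.7404·0.0000 + 0.2596·30.2000] = 7.6846
Node d (S = 52): V_d = e^(−0.02)·[0.7404·30.2000 + 0.2596·56.2000] = 36.2179
Node 0 (S = 80): V_0 = e^(−0.02)·[0.7404·7.6846 + 0.2596·36.2179] = 14.7929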